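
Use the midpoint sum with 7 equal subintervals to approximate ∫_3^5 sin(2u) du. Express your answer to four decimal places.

0.9120

Δu = (5 − 3)/7 = 2/7.
Midpoints: 22/7, 24/7, 26/7, 4, 30/7, 32/7, 34/7.
f(22/7) ≈ 0.0025, f(24/7) ≈ 0.5430, f(26/7) ≈ 0.9109, f(4) ≈ 0.9894, f(30/7) ≈ 0.7535, f(32/7) ≈ 0.2782, f(34/7) ≈ -0.2855.
Sum = Δu · [f(22/7) + f(24/7) + f(26/7) + ...].
Sum ≈ 0.9120.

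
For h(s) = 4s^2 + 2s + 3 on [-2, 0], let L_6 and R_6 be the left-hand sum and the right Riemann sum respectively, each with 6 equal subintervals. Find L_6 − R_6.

L_6 ≈ 14.814815.
R_6 ≈ 10.814815.
L_6 − R_6 = 4.

4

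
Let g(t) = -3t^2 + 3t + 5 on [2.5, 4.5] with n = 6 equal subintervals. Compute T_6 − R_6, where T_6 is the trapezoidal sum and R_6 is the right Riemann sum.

6

T_6 ≈ -44.6111111.
R_6 ≈ -50.6111111.
T_6 − R_6 = 6.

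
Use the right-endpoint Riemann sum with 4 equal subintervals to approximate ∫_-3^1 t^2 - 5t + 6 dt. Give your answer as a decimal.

40

Δt = (1 − (-3))/4 = 1.
Right endpoints: -2, -1, 0, 1.
f(-2) = 20, f(-1) = 12, f(0) = 6, f(1) = 2.
Sum = Δt · [f(-2) + f(-1) + f(0) + f(1)].
Sum = 40.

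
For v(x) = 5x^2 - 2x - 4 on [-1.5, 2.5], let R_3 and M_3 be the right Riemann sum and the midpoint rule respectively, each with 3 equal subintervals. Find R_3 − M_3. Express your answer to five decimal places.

R_3 ≈ 25.5925926.
M_3 ≈ 8.7037037.
R_3 − M_3 ≈ 16.88889.

16.88889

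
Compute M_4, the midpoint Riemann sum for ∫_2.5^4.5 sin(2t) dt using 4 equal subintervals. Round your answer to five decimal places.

0.62303

Δt = (4.5 − 2.5)/4 = 0.5.
Midpoints: 2.75, 3.25, 3.75, 4.25.
f(2.75) ≈ -0.70554, f(3.25) ≈ 0.21512, f(3.75) ≈ 0.93800, f(4.25) ≈ 0.79849.
Sum = Δt · [f(2.75) + f(3.25) + f(3.75) + f(4.25)].
Sum ≈ 0.62303.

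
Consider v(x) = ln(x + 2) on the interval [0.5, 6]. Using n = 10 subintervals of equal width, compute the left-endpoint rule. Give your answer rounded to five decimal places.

Δx = (6 − 0.5)/10 = 0.55.
Left endpoints: 0.5, 1.05, 1.6, 2.15, 2.7, 3.25, 3.8, 4.35, 4.9, 5.45.
v(0.5) ≈ 0.91629, v(1.05) ≈ 1.11514, v(1.6) ≈ 1.28093, v(2.15) ≈ 1.42311, v(2.7) ≈ 1.54756, v(3.25) ≈ 1.65823, v(3.8) ≈ 1.75786, v(4.35) ≈ 1.84845, v(4.9) ≈ 1.93152, v(5.45) ≈ 2.00821.
Sum = Δx · [v(0.5) + v(1.05) + v(1.6) + ...].
Sum ≈ 8.51802.

8.51802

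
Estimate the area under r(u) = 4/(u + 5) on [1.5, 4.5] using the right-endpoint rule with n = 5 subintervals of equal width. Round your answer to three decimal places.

1.461

Δu = (4.5 − 1.5)/5 = 0.6.
Right endpoints: 2.1, 2.7, 3.3, 3.9, 4.5.
r(2.1) = 40/71, r(2.7) = 40/77, r(3.3) = 40/83, r(3.9) = 40/89, r(4.5) = 8/19.
Sum = Δu · [r(2.1) + r(2.7) + r(3.3) + r(3.9) + r(4.5)].
Sum ≈ 1.461.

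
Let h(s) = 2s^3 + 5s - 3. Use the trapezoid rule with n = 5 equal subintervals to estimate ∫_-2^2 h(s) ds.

-12

Δs = (2 − (-2))/5 = 0.8.
h(-2) = -29, h(-1.2) = -12.456, h(-0.4) = -5.128, h(0.4) = -0.872, h(1.2) = 6.456, h(2) = 23.
T_5 = (Δs/2)·[h(s_0) + 2h(s_1) + ... + 2h(s_{4}) + h(s_5)].
Sum = -12.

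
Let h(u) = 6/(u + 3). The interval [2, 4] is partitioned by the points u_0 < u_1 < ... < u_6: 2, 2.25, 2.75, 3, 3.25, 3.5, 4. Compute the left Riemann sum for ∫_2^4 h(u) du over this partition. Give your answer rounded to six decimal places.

Subinterval widths: 0.25, 0.5, 0.25, 0.25, 0.25, 0.5.
Left endpoints: 2, 2.25, 2.75, 3, 3.25, 3.5.
h(2) = 1.2, h(2.25) = 8/7, h(2.75) = 24/23, h(3) = 1, h(3.25) = 0.96, h(3.5) = 12/13.
Sum = Σ Δu_i · h(u_i).
Sum ≈ 2.083837.

2.083837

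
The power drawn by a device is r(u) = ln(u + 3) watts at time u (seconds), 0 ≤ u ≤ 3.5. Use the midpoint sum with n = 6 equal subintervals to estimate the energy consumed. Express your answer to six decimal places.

Δu = (3.5 − 0)/6 = 7/12.
Midpoints: 7/24, 0.875, 35/24, 49/24, 2.625, 77/24.
r(7/24) ≈ 1.191394, r(0.875) ≈ 1.354546, r(35/24) ≈ 1.494775, r(49/24) ≈ 1.617737, r(2.625) ≈ 1.727221, r(77/24) ≈ 1.825892.
Sum = Δu · [r(7/24) + r(0.875) + r(35/24) + ...].
Sum ≈ 5.373413.

5.373413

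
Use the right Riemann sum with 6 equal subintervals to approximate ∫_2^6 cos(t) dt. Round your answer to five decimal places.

-0.68558

Δt = (6 − 2)/6 = 2/3.
Right endpoints: 8/3, 10/3, 4, 14/3, 16/3, 6.
f(8/3) ≈ -0.88933, f(10/3) ≈ -0.98167, f(4) ≈ -0.65364, f(14/3) ≈ -0.04571, f(16/3) ≈ 0.58180, f(6) ≈ 0.96017.
Sum = Δt · [f(8/3) + f(10/3) + f(4) + ...].
Sum ≈ -0.68558.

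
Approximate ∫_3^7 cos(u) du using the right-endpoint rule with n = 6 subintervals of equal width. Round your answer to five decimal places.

Δu = (7 − 3)/6 = 2/3.
Right endpoints: 11/3, 13/3, 5, 17/3, 19/3, 7.
f(11/3) ≈ -0.86529, f(13/3) ≈ -0.37004, f(5) ≈ 0.28366, f(17/3) ≈ 0.81590, f(19/3) ≈ 0.99874, f(7) ≈ 0.75390.
Sum = Δu · [f(11/3) + f(13/3) + f(5) + ...].
Sum ≈ 1.07792.

1.07792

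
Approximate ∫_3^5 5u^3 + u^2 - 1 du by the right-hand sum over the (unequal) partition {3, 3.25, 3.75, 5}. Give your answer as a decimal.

Subinterval widths: 0.25, 0.5, 1.25.
Right endpoints: 3.25, 3.75, 5.
f(3.25) = 181.203125, f(3.75) = 276.734375, f(5) = 649.
Sum = Σ Δu_i · f(u_i).
Sum = 994.91796875.

994.91796875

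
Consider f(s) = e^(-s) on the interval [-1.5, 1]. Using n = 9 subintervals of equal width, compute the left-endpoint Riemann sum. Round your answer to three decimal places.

4.712

Δs = (1 − (-1.5))/9 = 5/18.
Left endpoints: -1.5, -11/9, -17/18, -2/3, -7/18, -1/9, 1/6, 4/9, 13/18.
f(-1.5) ≈ 4.482, f(-11/9) ≈ 3.395, f(-17/18) ≈ 2.571, f(-2/3) ≈ 1.948, f(-7/18) ≈ 1.475, f(-1/9) ≈ 1.118, f(1/6) ≈ 0.846, f(4/9) ≈ 0.641, f(13/18) ≈ 0.486.
Sum = Δs · [f(-1.5) + f(-11/9) + f(-17/18) + ...].
Sum ≈ 4.712.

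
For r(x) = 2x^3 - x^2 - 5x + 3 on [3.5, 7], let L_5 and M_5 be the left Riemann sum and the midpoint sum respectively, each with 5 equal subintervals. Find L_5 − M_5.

-178.023125

L_5 = 761.67.
M_5 = 939.693125.
L_5 − M_5 = -178.023125.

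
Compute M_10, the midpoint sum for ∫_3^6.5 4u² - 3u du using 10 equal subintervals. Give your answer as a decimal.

Δu = (6.5 − 3)/10 = 0.35.
Midpoints: 3.175, 3.525, 3.875, 4.225, 4.575, 4.925, 5.275, 5.625, 5.975, 6.325.
f(3.175) = 30.7975, f(3.525) = 39.1275, f(3.875) = 48.4375, f(4.225) = 58.7275, f(4.575) = 69.9975, f(4.925) = 82.2475, f(5.275) = 95.4775, f(5.625) = 109.6875, f(5.975) = 124.8775, f(6.325) = 141.0475.
Sum = Δu · [f(3.175) + f(3.525) + f(3.875) + ...].
Sum = 280.14875.

280.14875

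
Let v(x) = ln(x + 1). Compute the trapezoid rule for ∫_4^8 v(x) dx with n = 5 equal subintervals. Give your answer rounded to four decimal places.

Δx = (8 − 4)/5 = 0.8.
v(4) ≈ 1.6094, v(4.8) ≈ 1.7579, v(5.6) ≈ 1.8871, v(6.4) ≈ 2.0015, v(7.2) ≈ 2.1041, v(8) ≈ 2.1972.
T_5 = (Δx/2)·[v(x_0) + 2v(x_1) + ... + 2v(x_{4}) + v(x_5)].
Sum ≈ 7.7231.

7.7231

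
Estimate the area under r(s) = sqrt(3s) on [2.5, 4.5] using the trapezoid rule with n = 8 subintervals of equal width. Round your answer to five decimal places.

6.45762

Δs = (4.5 − 2.5)/8 = 0.25.
r(2.5) ≈ 2.73861, r(2.75) ≈ 2.87228, r(3) ≈ 3.00000, r(3.25) ≈ 3.12250, r(3.5) ≈ 3.24037, r(3.75) ≈ 3.35410, r(4) ≈ 3.46410, r(4.25) ≈ 3.57071, r(4.5) ≈ 3.67423.
T_8 = (Δs/2)·[r(s_0) + 2r(s_1) + ... + 2r(s_{7}) + r(s_8)].
Sum ≈ 6.45762.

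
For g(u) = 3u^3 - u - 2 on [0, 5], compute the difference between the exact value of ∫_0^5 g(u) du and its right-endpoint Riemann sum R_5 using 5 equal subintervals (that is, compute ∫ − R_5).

Exact integral: ∫_0^5 g(u) du = 446.25.
R_5 = 650.
Error = 446.25 − 650 = -203.75.

-203.75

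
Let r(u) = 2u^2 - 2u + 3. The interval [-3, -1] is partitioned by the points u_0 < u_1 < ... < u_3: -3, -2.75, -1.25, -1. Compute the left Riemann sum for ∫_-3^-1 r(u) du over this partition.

Subinterval widths: 0.25, 1.5, 0.25.
Left endpoints: -3, -2.75, -1.25.
r(-3) = 27, r(-2.75) = 23.625, r(-1.25) = 8.625.
Sum = Σ Δu_i · r(u_i).
Sum = 44.34375.

44.34375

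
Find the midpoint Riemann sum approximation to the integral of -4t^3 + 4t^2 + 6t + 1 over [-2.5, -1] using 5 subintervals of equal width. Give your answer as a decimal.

Δt = (-1 − (-2.5))/5 = 0.3.
Midpoints: -2.35, -2.05, -1.75, -1.45, -1.15.
f(-2.35) = 60.9015, f(-2.05) = 39.9705, f(-1.75) = 24.1875, f(-1.45) = 12.9045, f(-1.15) = 5.4735.
Sum = Δt · [f(-2.35) + f(-2.05) + f(-1.75) + f(-1.45) + f(-1.15)].
Sum = 43.03125.

43.03125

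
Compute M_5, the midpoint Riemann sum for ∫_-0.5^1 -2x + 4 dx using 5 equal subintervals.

Δx = (1 − (-0.5))/5 = 0.3.
Midpoints: -0.35, -0.05, 0.25, 0.55, 0.85.
f(-0.35) = 4.7, f(-0.05) = 4.1, f(0.25) = 3.5, f(0.55) = 2.9, f(0.85) = 2.3.
Sum = Δx · [f(-0.35) + f(-0.05) + f(0.25) + f(0.55) + f(0.85)].
Sum = 5.25.

5.25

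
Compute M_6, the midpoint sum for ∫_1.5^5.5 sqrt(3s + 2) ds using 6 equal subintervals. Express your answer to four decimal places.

Δs = (5.5 − 1.5)/6 = 2/3.
Midpoints: 11/6, 2.5, 19/6, 23/6, 4.5, 31/6.
f(11/6) ≈ 2.7386, f(2.5) ≈ 3.0822, f(19/6) ≈ 3.3912, f(23/6) ≈ 3.6742, f(4.5) ≈ 3.9370, f(31/6) ≈ 4.1833.
Sum = Δs · [f(11/6) + f(2.5) + f(19/6) + ...].
Sum ≈ 14.0043.

14.0043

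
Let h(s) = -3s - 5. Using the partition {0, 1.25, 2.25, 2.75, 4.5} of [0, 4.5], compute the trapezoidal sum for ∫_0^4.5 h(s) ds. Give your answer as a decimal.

Subinterval widths: 1.25, 1, 0.5, 1.75.
h(0) = -5, h(1.25) = -8.75, h(2.25) = -11.75, h(2.75) = -13.25, h(4.5) = -18.5.
On each subinterval the trapezoid contributes (Δs_i/2)·[h(s_{i-1}) + h(s_i)].
Sum = -52.875.

-52.875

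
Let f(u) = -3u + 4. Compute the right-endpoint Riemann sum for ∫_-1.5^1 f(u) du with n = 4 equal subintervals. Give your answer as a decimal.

9.53125

Δu = (1 − (-1.5))/4 = 0.625.
Right endpoints: -0.875, -0.25, 0.375, 1.
f(-0.875) = 6.625, f(-0.25) = 4.75, f(0.375) = 2.875, f(1) = 1.
Sum = Δu · [f(-0.875) + f(-0.25) + f(0.375) + f(1)].
Sum = 9.53125.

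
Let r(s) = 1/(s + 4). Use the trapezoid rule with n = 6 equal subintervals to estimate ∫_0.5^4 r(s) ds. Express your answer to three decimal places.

0.576

Δs = (4 − 0.5)/6 = 7/12.
r(0.5) = 2/9, r(13/12) = 12/61, r(5/3) = 3/17, r(2.25) = 0.16, r(17/6) = 6/41, r(41/12) = 12/89, r(4) = 0.125.
T_6 = (Δs/2)·[r(s_0) + 2r(s_1) + ... + 2r(s_{5}) + r(s_6)].
Sum ≈ 0.576.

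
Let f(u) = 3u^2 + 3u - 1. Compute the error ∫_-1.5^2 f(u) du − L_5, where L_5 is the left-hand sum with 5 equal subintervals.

Exact integral: ∫_-1.5^2 f(u) du = 10.5.
L_5 = 5.845.
Error = 10.5 − 5.845 = 4.655.

4.655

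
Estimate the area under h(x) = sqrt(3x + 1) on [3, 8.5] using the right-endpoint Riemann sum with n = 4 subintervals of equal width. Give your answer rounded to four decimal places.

Δx = (8.5 − 3)/4 = 1.375.
Right endpoints: 4.375, 5.75, 7.125, 8.5.
h(4.375) ≈ 3.7583, h(5.75) ≈ 4.2720, h(7.125) ≈ 4.7302, h(8.5) ≈ 5.1478.
Sum = Δx · [h(4.375) + h(5.75) + h(7.125) + h(8.5)].
Sum ≈ 24.6240.

24.6240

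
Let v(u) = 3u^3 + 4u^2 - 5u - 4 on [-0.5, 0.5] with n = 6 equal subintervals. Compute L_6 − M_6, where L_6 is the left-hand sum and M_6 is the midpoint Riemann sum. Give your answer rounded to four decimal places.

0.3819

L_6 ≈ -3.293981.
M_6 ≈ -3.675926.
L_6 − M_6 ≈ 0.3819.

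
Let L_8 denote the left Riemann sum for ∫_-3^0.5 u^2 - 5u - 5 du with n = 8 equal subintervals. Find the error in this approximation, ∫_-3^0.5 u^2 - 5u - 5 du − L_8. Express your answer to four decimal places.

-5.8538

Exact integral: ∫_-3^0.5 f(u) du ≈ 13.416667.
L_8 ≈ 19.270508.
Error ≈ 13.416667 − 19.270508 ≈ -5.8538.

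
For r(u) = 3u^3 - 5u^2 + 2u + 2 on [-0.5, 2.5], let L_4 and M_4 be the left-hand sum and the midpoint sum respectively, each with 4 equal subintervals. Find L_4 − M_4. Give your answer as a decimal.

L_4 = 7.40625.
M_4 = 14.4375.
L_4 − M_4 = -7.03125.

-7.03125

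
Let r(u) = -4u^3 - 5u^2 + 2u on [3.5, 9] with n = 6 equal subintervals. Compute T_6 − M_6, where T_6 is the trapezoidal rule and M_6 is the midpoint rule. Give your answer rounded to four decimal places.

-92.4306

T_6 ≈ -7547.349537.
M_6 ≈ -7454.918981.
T_6 − M_6 ≈ -92.4306.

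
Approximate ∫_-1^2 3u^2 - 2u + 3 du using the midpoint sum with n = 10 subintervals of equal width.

14.9325

Δu = (2 − (-1))/10 = 0.3.
Midpoints: -0.85, -0.55, -0.25, 0.05, 0.35, 0.65, 0.95, 1.25, 1.55, 1.85.
f(-0.85) = 6.8675, f(-0.55) = 5.0075, f(-0.25) = 3.6875, f(0.05) = 2.9075, f(0.35) = 2.6675, f(0.65) = 2.9675, f(0.95) = 3.8075, f(1.25) = 5.1875, f(1.55) = 7.1075, f(1.85) = 9.5675.
Sum = Δu · [f(-0.85) + f(-0.55) + f(-0.25) + ...].
Sum = 14.9325.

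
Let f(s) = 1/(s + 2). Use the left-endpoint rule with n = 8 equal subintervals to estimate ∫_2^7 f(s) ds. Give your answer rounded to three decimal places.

0.856

Δs = (7 − 2)/8 = 0.625.
Left endpoints: 2, 2.625, 3.25, 3.875, 4.5, 5.125, 5.75, 6.375.
f(2) = 0.25, f(2.625) = 8/37, f(3.25) = 4/21, f(3.875) = 8/47, f(4.5) = 2/13, f(5.125) = 8/57, f(5.75) = 4/31, f(6.375) = 8/67.
Sum = Δs · [f(2) + f(2.625) + f(3.25) + ...].
Sum ≈ 0.856.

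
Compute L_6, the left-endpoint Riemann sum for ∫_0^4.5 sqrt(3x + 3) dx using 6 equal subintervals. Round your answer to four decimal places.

Δx = (4.5 − 0)/6 = 0.75.
Left endpoints: 0, 0.75, 1.5, 2.25, 3, 3.75.
f(0) ≈ 1.7321, f(0.75) ≈ 2.2913, f(1.5) ≈ 2.7386, f(2.25) ≈ 3.1225, f(3) ≈ 3.4641, f(3.75) ≈ 3.7749.
Sum = Δx · [f(0) + f(0.75) + f(1.5) + ...].
Sum ≈ 12.8426.

12.8426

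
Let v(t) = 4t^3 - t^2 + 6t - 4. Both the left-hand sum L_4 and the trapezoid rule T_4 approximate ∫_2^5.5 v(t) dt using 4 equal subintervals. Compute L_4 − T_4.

-274.859375

L_4 = 655.8125.
T_4 = 930.671875.
L_4 − T_4 = -274.859375.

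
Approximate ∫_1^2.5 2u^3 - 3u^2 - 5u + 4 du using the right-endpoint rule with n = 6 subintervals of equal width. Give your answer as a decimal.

-1.8515625

Δu = (2.5 − 1)/6 = 0.25.
Right endpoints: 1.25, 1.5, 1.75, 2, 2.25, 2.5.
f(1.25) = -3.03125, f(1.5) = -3.5, f(1.75) = -3.21875, f(2) = -2, f(2.25) = 0.34375, f(2.5) = 4.
Sum = Δu · [f(1.25) + f(1.5) + f(1.75) + ...].
Sum = -1.8515625.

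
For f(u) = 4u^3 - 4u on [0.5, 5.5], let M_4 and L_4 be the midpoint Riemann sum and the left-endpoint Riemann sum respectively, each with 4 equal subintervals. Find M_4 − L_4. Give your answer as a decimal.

332.8125

M_4 = 831.5625.
L_4 = 498.75.
M_4 − L_4 = 332.8125.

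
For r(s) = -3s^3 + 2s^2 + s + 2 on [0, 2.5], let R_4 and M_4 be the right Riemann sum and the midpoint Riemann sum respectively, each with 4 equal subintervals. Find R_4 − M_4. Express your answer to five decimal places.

R_4 ≈ -22.2216797.
M_4 ≈ -10.0024414.
R_4 − M_4 ≈ -12.21924.

-12.21924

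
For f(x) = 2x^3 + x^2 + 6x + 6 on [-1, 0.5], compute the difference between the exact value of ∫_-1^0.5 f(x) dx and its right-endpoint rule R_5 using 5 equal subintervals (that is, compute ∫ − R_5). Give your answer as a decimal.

-1.56375

Exact integral: ∫_-1^0.5 f(x) dx = 6.65625.
R_5 = 8.22.
Error = 6.65625 − 8.22 = -1.56375.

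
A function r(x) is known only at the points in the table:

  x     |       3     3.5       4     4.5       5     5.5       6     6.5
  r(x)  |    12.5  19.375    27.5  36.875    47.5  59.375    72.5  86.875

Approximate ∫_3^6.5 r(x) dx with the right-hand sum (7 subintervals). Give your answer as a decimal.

175

Δx = 0.5.
Sum = 0.5·[19.375 + 27.5 + 36.875 + 47.5 + 59.375 + 72.5 + 86.875] = 175.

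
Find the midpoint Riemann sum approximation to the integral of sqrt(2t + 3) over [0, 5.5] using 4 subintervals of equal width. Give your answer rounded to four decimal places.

15.7527

Δt = (5.5 − 0)/4 = 1.375.
Midpoints: 0.6875, 2.0625, 3.4375, 4.8125.
f(0.6875) ≈ 2.0917, f(2.0625) ≈ 2.6693, f(3.4375) ≈ 3.1425, f(4.8125) ≈ 3.5532.
Sum = Δt · [f(0.6875) + f(2.0625) + f(3.4375) + f(4.8125)].
Sum ≈ 15.7527.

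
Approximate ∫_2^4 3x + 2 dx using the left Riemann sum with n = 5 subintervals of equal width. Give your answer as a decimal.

20.8

Δx = (4 − 2)/5 = 0.4.
Left endpoints: 2, 2.4, 2.8, 3.2, 3.6.
f(2) = 8, f(2.4) = 9.2, f(2.8) = 10.4, f(3.2) = 11.6, f(3.6) = 12.8.
Sum = Δx · [f(2) + f(2.4) + f(2.8) + f(3.2) + f(3.6)].
Sum = 20.8.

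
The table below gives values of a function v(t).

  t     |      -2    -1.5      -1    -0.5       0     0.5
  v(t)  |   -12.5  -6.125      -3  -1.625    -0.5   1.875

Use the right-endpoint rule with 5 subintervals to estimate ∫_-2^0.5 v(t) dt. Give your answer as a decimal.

-4.6875

Δt = 0.5.
Sum = 0.5·[(-6.125) + (-3) + (-1.625) + (-0.5) + 1.875] = -4.6875.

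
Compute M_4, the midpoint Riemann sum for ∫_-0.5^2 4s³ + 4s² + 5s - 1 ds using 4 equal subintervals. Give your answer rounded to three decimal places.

32.588

Δs = (2 − (-0.5))/4 = 0.625.
Midpoints: -0.1875, 0.4375, 1.0625, 1.6875.
f(-0.1875) = -1867/1024, f(0.4375) = 2343/1024, f(1.0625) = 13953/1024, f(1.6875) = 38963/1024.
Sum = Δs · [f(-0.1875) + f(0.4375) + f(1.0625) + f(1.6875)].
Sum ≈ 32.588.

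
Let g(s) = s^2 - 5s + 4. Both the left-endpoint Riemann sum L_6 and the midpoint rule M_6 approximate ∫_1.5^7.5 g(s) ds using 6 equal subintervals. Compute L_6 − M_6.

L_6 = 17.5.
M_6 = 28.
L_6 − M_6 = -10.5.

-10.5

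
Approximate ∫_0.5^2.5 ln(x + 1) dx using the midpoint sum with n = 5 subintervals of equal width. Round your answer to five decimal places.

Δx = (2.5 − 0.5)/5 = 0.4.
Midpoints: 0.7, 1.1, 1.5, 1.9, 2.3.
f(0.7) ≈ 0.53063, f(1.1) ≈ 0.74194, f(1.5) ≈ 0.91629, f(1.9) ≈ 1.06471, f(2.3) ≈ 1.19392.
Sum = Δx · [f(0.7) + f(1.1) + f(1.5) + f(1.9) + f(2.3)].
Sum ≈ 1.77900.

1.77900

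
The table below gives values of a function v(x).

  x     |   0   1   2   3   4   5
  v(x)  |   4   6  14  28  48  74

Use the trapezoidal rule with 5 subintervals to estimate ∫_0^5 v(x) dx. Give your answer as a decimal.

135

Δx = 1.
T_5 = (1/2)·[4 + 2·6 + 2·14 + 2·28 + 2·48 + 74] = 135.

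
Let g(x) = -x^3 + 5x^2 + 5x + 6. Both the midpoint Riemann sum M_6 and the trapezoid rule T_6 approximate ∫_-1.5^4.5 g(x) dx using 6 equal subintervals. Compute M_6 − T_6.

-0.75

M_6 = 137.
T_6 = 137.75.
M_6 − T_6 = -0.75.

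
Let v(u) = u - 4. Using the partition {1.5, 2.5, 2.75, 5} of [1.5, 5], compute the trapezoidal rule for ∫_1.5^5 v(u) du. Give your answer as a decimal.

Subinterval widths: 1, 0.25, 2.25.
v(1.5) = -2.5, v(2.5) = -1.5, v(2.75) = -1.25, v(5) = 1.
On each subinterval the trapezoid contributes (Δu_i/2)·[v(u_{i-1}) + v(u_i)].
Sum = -2.625.

-2.625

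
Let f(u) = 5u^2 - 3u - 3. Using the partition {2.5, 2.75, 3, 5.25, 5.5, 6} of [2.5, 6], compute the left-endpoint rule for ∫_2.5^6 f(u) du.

181.71875

Subinterval widths: 0.25, 0.25, 2.25, 0.25, 0.5.
Left endpoints: 2.5, 2.75, 3, 5.25, 5.5.
f(2.5) = 20.75, f(2.75) = 26.5625, f(3) = 33, f(5.25) = 119.0625, f(5.5) = 131.75.
Sum = Σ Δu_i · f(u_i).
Sum = 181.71875.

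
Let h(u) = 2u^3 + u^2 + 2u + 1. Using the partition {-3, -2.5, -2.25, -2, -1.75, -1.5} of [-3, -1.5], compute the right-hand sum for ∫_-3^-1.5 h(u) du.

Subinterval widths: 0.5, 0.25, 0.25, 0.25, 0.25.
Right endpoints: -2.5, -2.25, -2, -1.75, -1.5.
h(-2.5) = -29, h(-2.25) = -21.21875, h(-2) = -15, h(-1.75) = -10.15625, h(-1.5) = -6.5.
Sum = Σ Δu_i · h(u_i).
Sum = -27.71875.

-27.71875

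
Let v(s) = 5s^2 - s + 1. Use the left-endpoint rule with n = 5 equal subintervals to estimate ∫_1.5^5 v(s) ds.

Δs = (5 − 1.5)/5 = 0.7.
Left endpoints: 1.5, 2.2, 2.9, 3.6, 4.3.
v(1.5) = 10.75, v(2.2) = 23, v(2.9) = 40.15, v(3.6) = 62.2, v(4.3) = 89.15.
Sum = Δs · [v(1.5) + v(2.2) + v(2.9) + v(3.6) + v(4.3)].
Sum = 157.675.

157.675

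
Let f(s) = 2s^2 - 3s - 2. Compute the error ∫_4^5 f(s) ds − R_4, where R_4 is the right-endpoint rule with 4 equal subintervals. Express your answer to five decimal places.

Exact integral: ∫_4^5 f(s) ds ≈ 25.1666667.
R_4 = 27.0625.
Error ≈ 25.1666667 − 27.0625 ≈ -1.89583.

-1.89583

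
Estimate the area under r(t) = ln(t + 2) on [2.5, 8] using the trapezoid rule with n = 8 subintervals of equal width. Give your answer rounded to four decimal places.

Δt = (8 − 2.5)/8 = 0.6875.
r(2.5) ≈ 1.5041, r(3.1875) ≈ 1.6463, r(3.875) ≈ 1.7707, r(4.5625) ≈ 1.8814, r(5.25) ≈ 1.9810, r(5.9375) ≈ 2.0716, r(6.625) ≈ 2.1547, r(7.3125) ≈ 2.2314, r(8) ≈ 2.3026.
T_8 = (Δt/2)·[r(t_0) + 2r(t_1) + ... + 2r(t_{7}) + r(t_8)].
Sum ≈ 10.7527.

10.7527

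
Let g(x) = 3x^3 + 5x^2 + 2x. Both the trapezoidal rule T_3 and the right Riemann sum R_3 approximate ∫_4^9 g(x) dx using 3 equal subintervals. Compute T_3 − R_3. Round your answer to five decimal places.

-1941.66667

T_3 ≈ 6049.0740741.
R_3 ≈ 7990.7407407.
T_3 − R_3 ≈ -1941.66667.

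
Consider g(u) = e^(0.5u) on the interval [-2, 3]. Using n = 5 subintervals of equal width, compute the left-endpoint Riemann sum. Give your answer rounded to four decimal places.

Δu = (3 − (-2))/5 = 1.
Left endpoints: -2, -1, 0, 1, 2.
g(-2) ≈ 0.3679, g(-1) ≈ 0.6065, g(0) ≈ 1.0000, g(1) ≈ 1.6487, g(2) ≈ 2.7183.
Sum = Δu · [g(-2) + g(-1) + g(0) + g(1) + g(2)].
Sum ≈ 6.3414.

6.3414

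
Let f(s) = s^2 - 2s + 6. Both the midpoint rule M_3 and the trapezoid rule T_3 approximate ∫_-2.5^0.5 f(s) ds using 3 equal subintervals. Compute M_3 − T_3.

-0.75

M_3 = 29.
T_3 = 29.75.
M_3 − T_3 = -0.75.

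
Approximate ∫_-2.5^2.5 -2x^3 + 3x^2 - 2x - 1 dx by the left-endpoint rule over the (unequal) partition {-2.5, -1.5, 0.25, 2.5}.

Subinterval widths: 1, 1.75, 2.25.
Left endpoints: -2.5, -1.5, 0.25.
f(-2.5) = 54, f(-1.5) = 15.5, f(0.25) = -1.34375.
Sum = Σ Δx_i · f(x_i).
Sum = 78.1015625.

78.1015625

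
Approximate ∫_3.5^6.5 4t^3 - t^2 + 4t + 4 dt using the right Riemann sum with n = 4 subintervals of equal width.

Δt = (6.5 − 3.5)/4 = 0.75.
Right endpoints: 4.25, 5, 5.75, 6.5.
f(4.25) = 310, f(5) = 499, f(5.75) = 754.375, f(6.5) = 1086.25.
Sum = Δt · [f(4.25) + f(5) + f(5.75) + f(6.5)].
Sum = 1987.21875.

1987.21875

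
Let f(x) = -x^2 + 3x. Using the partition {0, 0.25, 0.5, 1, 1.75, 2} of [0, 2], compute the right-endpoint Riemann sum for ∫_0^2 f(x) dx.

Subinterval widths: 0.25, 0.25, 0.5, 0.75, 0.25.
Right endpoints: 0.25, 0.5, 1, 1.75, 2.
f(0.25) = 0.6875, f(0.5) = 1.25, f(1) = 2, f(1.75) = 2.1875, f(2) = 2.
Sum = Σ Δx_i · f(x_i).
Sum = 3.625.

3.625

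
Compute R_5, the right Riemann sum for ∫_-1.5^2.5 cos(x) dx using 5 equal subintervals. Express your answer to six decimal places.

1.161175

Δx = (2.5 − (-1.5))/5 = 0.8.
Right endpoints: -0.7, 0.1, 0.9, 1.7, 2.5.
f(-0.7) ≈ 0.764842, f(0.1) ≈ 0.995004, f(0.9) ≈ 0.621610, f(1.7) ≈ -0.128844, f(2.5) ≈ -0.801144.
Sum = Δx · [f(-0.7) + f(0.1) + f(0.9) + f(1.7) + f(2.5)].
Sum ≈ 1.161175.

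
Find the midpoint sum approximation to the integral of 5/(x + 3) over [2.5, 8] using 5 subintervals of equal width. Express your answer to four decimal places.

3.4595

Δx = (8 − 2.5)/5 = 1.1.
Midpoints: 3.05, 4.15, 5.25, 6.35, 7.45.
f(3.05) = 100/121, f(4.15) = 100/143, f(5.25) = 20/33, f(6.35) = 100/187, f(7.45) = 100/209.
Sum = Δx · [f(3.05) + f(4.15) + f(5.25) + f(6.35) + f(7.45)].
Sum ≈ 3.4595.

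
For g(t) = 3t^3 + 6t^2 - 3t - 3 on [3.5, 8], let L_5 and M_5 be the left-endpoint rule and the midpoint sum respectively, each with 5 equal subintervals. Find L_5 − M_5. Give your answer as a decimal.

-714.3440625

L_5 = 3074.6925.
M_5 = 3789.0365625.
L_5 − M_5 = -714.3440625.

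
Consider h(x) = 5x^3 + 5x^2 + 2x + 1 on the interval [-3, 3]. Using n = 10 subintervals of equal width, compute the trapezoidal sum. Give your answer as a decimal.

97.8

Δx = (3 − (-3))/10 = 0.6.
h(-3) = -95, h(-2.4) = -44.12, h(-1.8) = -15.56, h(-1.2) = -2.84, h(-0.6) = 0.52, h(0) = 1, h(0.6) = 5.08, h(1.2) = 19.24, h(1.8) = 49.96, h(2.4) = 103.72, h(3) = 187.
T_10 = (Δx/2)·[h(x_0) + 2h(x_1) + ... + 2h(x_{9}) + h(x_10)].
Sum = 97.8.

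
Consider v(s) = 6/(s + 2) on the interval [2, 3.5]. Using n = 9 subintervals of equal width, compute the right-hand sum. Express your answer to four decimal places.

Δs = (3.5 − 2)/9 = 1/6.
Right endpoints: 13/6, 7/3, 2.5, 8/3, 17/6, 3, 19/6, 10/3, 3.5.
v(13/6) = 1.44, v(7/3) = 18/13, v(2.5) = 4/3, v(8/3) = 9/7, v(17/6) = 36/29, v(3) = 1.2, v(19/6) = 36/31, v(10/3) = 1.125, v(3.5) = 12/11.
Sum = Δs · [v(13/6) + v(7/3) + v(2.5) + ...].
Sum ≈ 1.8770.

1.8770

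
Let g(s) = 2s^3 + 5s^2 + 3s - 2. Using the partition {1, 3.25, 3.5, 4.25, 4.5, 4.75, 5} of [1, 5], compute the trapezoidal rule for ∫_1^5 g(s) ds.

Subinterval widths: 2.25, 0.25, 0.75, 0.25, 0.25, 0.25.
g(1) = 8, g(3.25) = 129.21875, g(3.5) = 155.5, g(4.25) = 254.59375, g(4.5) = 295, g(4.75) = 339.40625, g(5) = 388.
On each subinterval the trapezoid contributes (Δs_i/2)·[g(s_{i-1}) + g(s_i)].
Sum = 582.671875.

582.671875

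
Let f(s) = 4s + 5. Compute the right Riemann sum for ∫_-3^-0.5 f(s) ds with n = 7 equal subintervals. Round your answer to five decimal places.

-3.21429

Δs = (-0.5 − (-3))/7 = 5/14.
Right endpoints: -37/14, -16/7, -27/14, -11/7, -17/14, -6/7, -0.5.
f(-37/14) = -39/7, f(-16/7) = -29/7, f(-27/14) = -19/7, f(-11/7) = -9/7, f(-17/14) = 1/7, f(-6/7) = 11/7, f(-0.5) = 3.
Sum = Δs · [f(-37/14) + f(-16/7) + f(-27/14) + ...].
Sum ≈ -3.21429.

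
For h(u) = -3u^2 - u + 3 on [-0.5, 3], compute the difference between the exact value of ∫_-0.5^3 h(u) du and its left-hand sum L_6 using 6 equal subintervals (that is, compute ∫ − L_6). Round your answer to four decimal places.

Exact integral: ∫_-0.5^3 h(u) du = -21.
L_6 ≈ -12.918403.
Error ≈ -21 − (-12.918403) ≈ -8.0816.

-8.0816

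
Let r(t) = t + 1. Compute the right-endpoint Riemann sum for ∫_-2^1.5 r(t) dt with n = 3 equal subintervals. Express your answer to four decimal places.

4.6667

Δt = (1.5 − (-2))/3 = 7/6.
Right endpoints: -5/6, 1/3, 1.5.
r(-5/6) = 1/6, r(1/3) = 4/3, r(1.5) = 2.5.
Sum = Δt · [r(-5/6) + r(1/3) + r(1.5)].
Sum ≈ 4.6667.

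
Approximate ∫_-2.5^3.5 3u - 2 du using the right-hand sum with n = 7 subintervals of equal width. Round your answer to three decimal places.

Δu = (3.5 − (-2.5))/7 = 6/7.
Right endpoints: -23/14, -11/14, 1/14, 13/14, 25/14, 37/14, 3.5.
f(-23/14) = -97/14, f(-11/14) = -61/14, f(1/14) = -25/14, f(13/14) = 11/14, f(25/14) = 47/14, f(37/14) = 83/14, f(3.5) = 8.5.
Sum = Δu · [f(-23/14) + f(-11/14) + f(1/14) + ...].
Sum ≈ 4.714.

4.714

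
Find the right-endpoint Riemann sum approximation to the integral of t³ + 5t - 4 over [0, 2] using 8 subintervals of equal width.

8.3125

Δt = (2 − 0)/8 = 0.25.
Right endpoints: 0.25, 0.5, 0.75, 1, 1.25, 1.5, 1.75, 2.
f(0.25) = -2.734375, f(0.5) = -1.375, f(0.75) = 0.171875, f(1) = 2, f(1.25) = 4.203125, f(1.5) = 6.875, f(1.75) = 10.109375, f(2) = 14.
Sum = Δt · [f(0.25) + f(0.5) + f(0.75) + ...].
Sum = 8.3125.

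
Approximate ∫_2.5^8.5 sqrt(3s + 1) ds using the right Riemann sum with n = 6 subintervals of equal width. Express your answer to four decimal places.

Δs = (8.5 − 2.5)/6 = 1.
Right endpoints: 3.5, 4.5, 5.5, 6.5, 7.5, 8.5.
f(3.5) ≈ 3.3912, f(4.5) ≈ 3.8079, f(5.5) ≈ 4.1833, f(6.5) ≈ 4.5277, f(7.5) ≈ 4.8477, f(8.5) ≈ 5.1478.
Sum = Δs · [f(3.5) + f(4.5) + f(5.5) + ...].
Sum ≈ 25.9055.

25.9055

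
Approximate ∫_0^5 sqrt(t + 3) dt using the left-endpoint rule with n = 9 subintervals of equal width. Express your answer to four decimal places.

11.3134

Δt = (5 − 0)/9 = 5/9.
Left endpoints: 0, 5/9, 10/9, 5/3, 20/9, 25/9, 10/3, 35/9, 40/9.
f(0) ≈ 1.7321, f(5/9) ≈ 1.8856, f(10/9) ≈ 2.0276, f(5/3) ≈ 2.1602, f(20/9) ≈ 2.2852, f(25/9) ≈ 2.4037, f(10/3) ≈ 2.5166, f(35/9) ≈ 2.6247, f(40/9) ≈ 2.7285.
Sum = Δt · [f(0) + f(5/9) + f(10/9) + ...].
Sum ≈ 11.3134.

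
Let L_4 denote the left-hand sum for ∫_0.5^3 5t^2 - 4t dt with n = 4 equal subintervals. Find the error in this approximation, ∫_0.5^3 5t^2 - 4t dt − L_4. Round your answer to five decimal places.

Exact integral: ∫_0.5^3 f(t) dt ≈ 27.2916667.
L_4 = 17.55859375.
Error ≈ 27.2916667 − 17.55859375 ≈ 9.73307.

9.73307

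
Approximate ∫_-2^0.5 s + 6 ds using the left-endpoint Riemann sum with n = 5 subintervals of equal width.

Δs = (0.5 − (-2))/5 = 0.5.
Left endpoints: -2, -1.5, -1, -0.5, 0.
f(-2) = 4, f(-1.5) = 4.5, f(-1) = 5, f(-0.5) = 5.5, f(0) = 6.
Sum = Δs · [f(-2) + f(-1.5) + f(-1) + f(-0.5) + f(0)].
Sum = 12.5.

12.5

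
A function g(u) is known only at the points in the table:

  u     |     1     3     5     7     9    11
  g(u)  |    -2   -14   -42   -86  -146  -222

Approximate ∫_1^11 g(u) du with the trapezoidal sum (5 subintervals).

-800

Δu = 2.
T_5 = (2/2)·[(-2) + 2·(-14) + 2·(-42) + 2·(-86) + 2·(-146) + (-222)] = -800.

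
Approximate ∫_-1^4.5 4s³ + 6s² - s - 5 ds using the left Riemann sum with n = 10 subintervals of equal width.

432.086875

Δs = (4.5 − (-1))/10 = 0.55.
Left endpoints: -1, -0.45, 0.1, 0.65, 1.2, 1.75, 2.3, 2.85, 3.4, 3.95.
f(-1) = -2, f(-0.45) = -3.6995, f(0.1) = -5.036, f(0.65) = -2.0165, f(1.2) = 9.352, f(1.75) = 33.0625, f(2.3) = 73.108, f(2.85) = 133.4815, f(3.4) = 218.176, f(3.95) = 331.1845.
Sum = Δs · [f(-1) + f(-0.45) + f(0.1) + ...].
Sum = 432.086875.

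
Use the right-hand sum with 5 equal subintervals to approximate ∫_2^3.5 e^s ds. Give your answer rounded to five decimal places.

Δs = (3.5 − 2)/5 = 0.3.
Right endpoints: 2.3, 2.6, 2.9, 3.2, 3.5.
f(2.3) ≈ 9.97418, f(2.6) ≈ 13.46374, f(2.9) ≈ 18.17415, f(3.2) ≈ 24.53253, f(3.5) ≈ 33.11545.
Sum = Δs · [f(2.3) + f(2.6) + f(2.9) + f(3.2) + f(3.5)].
Sum ≈ 29.77801.

29.77801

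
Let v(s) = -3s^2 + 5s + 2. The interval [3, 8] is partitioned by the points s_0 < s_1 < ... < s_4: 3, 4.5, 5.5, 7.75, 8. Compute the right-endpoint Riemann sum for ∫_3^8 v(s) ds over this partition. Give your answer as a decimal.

-466.859375

Subinterval widths: 1.5, 1, 2.25, 0.25.
Right endpoints: 4.5, 5.5, 7.75, 8.
v(4.5) = -36.25, v(5.5) = -61.25, v(7.75) = -139.4375, v(8) = -150.
Sum = Σ Δs_i · v(s_i).
Sum = -466.859375.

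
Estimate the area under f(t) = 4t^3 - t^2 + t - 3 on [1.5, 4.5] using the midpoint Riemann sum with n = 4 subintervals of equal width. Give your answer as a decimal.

370.828125

Δt = (4.5 − 1.5)/4 = 0.75.
Midpoints: 1.875, 2.625, 3.375, 4.125.
f(1.875) = 21.7265625, f(2.625) = 65.0859375, f(3.375) = 142.7578125, f(4.125) = 264.8671875.
Sum = Δt · [f(1.875) + f(2.625) + f(3.375) + f(4.125)].
Sum = 370.828125.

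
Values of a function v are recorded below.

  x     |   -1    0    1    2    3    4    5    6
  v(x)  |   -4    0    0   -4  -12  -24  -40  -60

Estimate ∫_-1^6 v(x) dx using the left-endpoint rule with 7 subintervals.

-84

Δx = 1.
Sum = 1·[(-4) + 0 + 0 + (-4) + (-12) + (-24) + (-40)] = -84.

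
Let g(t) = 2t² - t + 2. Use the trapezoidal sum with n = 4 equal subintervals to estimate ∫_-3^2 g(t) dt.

Δt = (2 − (-3))/4 = 1.25.
g(-3) = 23, g(-1.75) = 9.875, g(-0.5) = 3, g(0.75) = 2.375, g(2) = 8.
T_4 = (Δt/2)·[g(t_0) + 2g(t_1) + 2g(t_2) + 2g(t_3) + g(t_4)].
Sum = 38.4375.

38.4375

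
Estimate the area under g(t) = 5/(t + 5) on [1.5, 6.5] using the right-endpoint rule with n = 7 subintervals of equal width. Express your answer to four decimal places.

Δt = (6.5 − 1.5)/7 = 5/7.
Right endpoints: 31/14, 41/14, 51/14, 61/14, 71/14, 81/14, 6.5.
g(31/14) = 70/101, g(41/14) = 70/111, g(51/14) = 70/121, g(61/14) = 70/131, g(71/14) = 70/141, g(81/14) = 70/151, g(6.5) = 10/23.
Sum = Δt · [g(31/14) + g(41/14) + g(51/14) + ...].
Sum ≈ 2.7367.

2.7367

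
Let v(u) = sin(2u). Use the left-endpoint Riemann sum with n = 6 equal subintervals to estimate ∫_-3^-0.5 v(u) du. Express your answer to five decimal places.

Δu = (-0.5 − (-3))/6 = 5/12.
Left endpoints: -3, -31/12, -13/6, -1.75, -4/3, -11/12.
v(-3) ≈ 0.27942, v(-31/12) ≈ 0.89858, v(-13/6) ≈ 0.92901, v(-1.75) ≈ 0.35078, v(-4/3) ≈ -0.45727, v(-11/12) ≈ -0.96573.
Sum = Δu · [v(-3) + v(-31/12) + v(-13/6) + ...].
Sum ≈ 0.43116.

0.43116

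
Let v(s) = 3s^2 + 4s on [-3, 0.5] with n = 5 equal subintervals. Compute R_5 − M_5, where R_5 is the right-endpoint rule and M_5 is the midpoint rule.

-3.00125

R_5 = 6.195.
M_5 = 9.19625.
R_5 − M_5 = -3.00125.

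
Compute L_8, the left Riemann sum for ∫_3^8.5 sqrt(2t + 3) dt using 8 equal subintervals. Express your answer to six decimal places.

20.303874

Δt = (8.5 − 3)/8 = 0.6875.
Left endpoints: 3, 3.6875, 4.375, 5.0625, 5.75, 6.4375, 7.125, 7.8125.
f(3) ≈ 3.000000, f(3.6875) ≈ 3.221025, f(4.375) ≈ 3.427827, f(5.0625) ≈ 3.622844, f(5.75) ≈ 3.807887, f(6.4375) ≈ 3.984344, f(7.125) ≈ 4.153312, f(7.8125) ≈ 4.315669.
Sum = Δt · [f(3) + f(3.6875) + f(4.375) + ...].
Sum ≈ 20.303874.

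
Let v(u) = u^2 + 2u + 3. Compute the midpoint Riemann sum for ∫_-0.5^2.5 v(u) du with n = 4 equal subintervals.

20.109375

Δu = (2.5 − (-0.5))/4 = 0.75.
Midpoints: -0.125, 0.625, 1.375, 2.125.
v(-0.125) = 2.765625, v(0.625) = 4.640625, v(1.375) = 7.640625, v(2.125) = 11.765625.
Sum = Δu · [v(-0.125) + v(0.625) + v(1.375) + v(2.125)].
Sum = 20.109375.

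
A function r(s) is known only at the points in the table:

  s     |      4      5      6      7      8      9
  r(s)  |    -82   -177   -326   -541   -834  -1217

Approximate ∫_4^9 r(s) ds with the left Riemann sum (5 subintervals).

-1960

Δs = 1.
Sum = 1·[(-82) + (-177) + (-326) + (-541) + (-834)] = -1960.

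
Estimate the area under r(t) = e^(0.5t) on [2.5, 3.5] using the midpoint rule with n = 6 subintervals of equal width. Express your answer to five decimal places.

4.52721

Δt = (3.5 − 2.5)/6 = 1/6.
Midpoints: 31/12, 2.75, 35/12, 37/12, 3.25, 41/12.
r(31/12) ≈ 3.63885, r(2.75) ≈ 3.95508, r(35/12) ≈ 4.29879, r(37/12) ≈ 4.67237, r(3.25) ≈ 5.07842, r(41/12) ≈ 5.51975.
Sum = Δt · [r(31/12) + r(2.75) + r(35/12) + ...].
Sum ≈ 4.52721.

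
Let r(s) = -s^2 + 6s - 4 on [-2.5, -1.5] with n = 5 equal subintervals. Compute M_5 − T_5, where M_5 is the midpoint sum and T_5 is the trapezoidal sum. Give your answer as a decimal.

M_5 = -20.08.
T_5 = -20.09.
M_5 − T_5 = 0.01.

0.01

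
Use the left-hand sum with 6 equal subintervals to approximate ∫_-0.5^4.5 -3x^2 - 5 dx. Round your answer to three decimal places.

Δx = (4.5 − (-0.5))/6 = 5/6.
Left endpoints: -0.5, 1/3, 7/6, 2, 17/6, 11/3.
f(-0.5) = -5.75, f(1/3) = -16/3, f(7/6) = -109/12, f(2) = -17, f(17/6) = -349/12, f(11/3) = -136/3.
Sum = Δx · [f(-0.5) + f(1/3) + f(7/6) + ...].
Sum ≈ -92.986.

-92.986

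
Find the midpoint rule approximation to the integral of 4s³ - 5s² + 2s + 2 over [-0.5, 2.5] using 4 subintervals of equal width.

23.765625

Δs = (2.5 − (-0.5))/4 = 0.75.
Midpoints: -0.125, 0.625, 1.375, 2.125.
f(-0.125) = 1.6640625, f(0.625) = 2.2734375, f(1.375) = 5.6953125, f(2.125) = 22.0546875.
Sum = Δs · [f(-0.125) + f(0.625) + f(1.375) + f(2.125)].
Sum = 23.765625.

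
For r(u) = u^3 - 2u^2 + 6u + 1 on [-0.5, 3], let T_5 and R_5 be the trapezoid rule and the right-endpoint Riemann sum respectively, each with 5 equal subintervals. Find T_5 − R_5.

T_5 = 32.40125.
R_5 = 43.12.
T_5 − R_5 = -10.71875.

-10.71875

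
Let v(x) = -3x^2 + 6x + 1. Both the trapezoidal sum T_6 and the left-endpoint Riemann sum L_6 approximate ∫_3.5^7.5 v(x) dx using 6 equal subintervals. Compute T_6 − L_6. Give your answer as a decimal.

T_6 ≈ -243.888889.
L_6 ≈ -207.888889.
T_6 − L_6 = -36.

-36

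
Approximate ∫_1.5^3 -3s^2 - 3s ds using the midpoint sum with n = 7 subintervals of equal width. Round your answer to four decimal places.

Δs = (3 − 1.5)/7 = 3/14.
Midpoints: 45/28, 51/28, 57/28, 2.25, 69/28, 75/28, 81/28.
f(45/28) = -9855/784, f(51/28) = -12087/784, f(57/28) = -14535/784, f(2.25) = -21.9375, f(69/28) = -20079/784, f(75/28) = -23175/784, f(81/28) = -26487/784.
Sum = Δs · [f(45/28) + f(51/28) + f(57/28) + ...].
Sum ≈ -33.7328.

-33.7328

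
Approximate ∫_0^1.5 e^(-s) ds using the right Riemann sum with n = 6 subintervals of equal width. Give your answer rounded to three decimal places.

0.684

Δs = (1.5 − 0)/6 = 0.25.
Right endpoints: 0.25, 0.5, 0.75, 1, 1.25, 1.5.
f(0.25) ≈ 0.779, f(0.5) ≈ 0.607, f(0.75) ≈ 0.472, f(1) ≈ 0.368, f(1.25) ≈ 0.287, f(1.5) ≈ 0.223.
Sum = Δs · [f(0.25) + f(0.5) + f(0.75) + ...].
Sum ≈ 0.684.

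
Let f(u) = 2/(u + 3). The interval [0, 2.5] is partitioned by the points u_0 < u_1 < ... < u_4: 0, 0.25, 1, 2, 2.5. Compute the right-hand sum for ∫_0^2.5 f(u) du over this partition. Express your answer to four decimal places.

1.1107

Subinterval widths: 0.25, 0.75, 1, 0.5.
Right endpoints: 0.25, 1, 2, 2.5.
f(0.25) = 8/13, f(1) = 0.5, f(2) = 0.4, f(2.5) = 4/11.
Sum = Σ Δu_i · f(u_i).
Sum ≈ 1.1107.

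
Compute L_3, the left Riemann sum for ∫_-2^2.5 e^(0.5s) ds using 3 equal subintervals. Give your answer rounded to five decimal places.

Δs = (2.5 − (-2))/3 = 1.5.
Left endpoints: -2, -0.5, 1.
f(-2) ≈ 0.36788, f(-0.5) ≈ 0.77880, f(1) ≈ 1.64872.
Sum = Δs · [f(-2) + f(-0.5) + f(1)].
Sum ≈ 4.19310.

4.19310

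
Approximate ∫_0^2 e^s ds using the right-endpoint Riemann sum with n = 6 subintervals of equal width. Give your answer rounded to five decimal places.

7.51295

Δs = (2 − 0)/6 = 1/3.
Right endpoints: 1/3, 2/3, 1, 4/3, 5/3, 2.
f(1/3) ≈ 1.39561, f(2/3) ≈ 1.94773, f(1) ≈ 2.71828, f(4/3) ≈ 3.79367, f(5/3) ≈ 5.29449, f(2) ≈ 7.38906.
Sum = Δs · [f(1/3) + f(2/3) + f(1) + ...].
Sum ≈ 7.51295.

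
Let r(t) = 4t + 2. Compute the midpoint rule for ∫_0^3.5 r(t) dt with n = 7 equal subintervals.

Δt = (3.5 − 0)/7 = 0.5.
Midpoints: 0.25, 0.75, 1.25, 1.75, 2.25, 2.75, 3.25.
r(0.25) = 3, r(0.75) = 5, r(1.25) = 7, r(1.75) = 9, r(2.25) = 11, r(2.75) = 13, r(3.25) = 15.
Sum = Δt · [r(0.25) + r(0.75) + r(1.25) + ...].
Sum = 31.5.

31.5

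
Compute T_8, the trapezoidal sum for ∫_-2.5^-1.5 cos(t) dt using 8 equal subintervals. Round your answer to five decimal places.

Δt = (-1.5 − (-2.5))/8 = 0.125.
f(-2.5) ≈ -0.80114, f(-2.375) ≈ -0.72028, f(-2.25) ≈ -0.62817, f(-2.125) ≈ -0.52627, f(-2) ≈ -0.41615, f(-1.875) ≈ -0.29953, f(-1.75) ≈ -0.17825, f(-1.625) ≈ -0.05418, f(-1.5) ≈ 0.07074.
T_8 = (Δt/2)·[f(t_0) + 2f(t_1) + ... + 2f(t_{7}) + f(t_8)].
Sum ≈ -0.39850.

-0.39850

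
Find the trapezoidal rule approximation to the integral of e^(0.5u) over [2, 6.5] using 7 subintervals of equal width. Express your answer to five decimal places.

Δu = (6.5 − 2)/7 = 9/14.
f(2) ≈ 2.71828, f(37/14) ≈ 3.74877, f(23/7) ≈ 5.16992, f(55/14) ≈ 7.12982, f(32/7) ≈ 9.83271, f(73/14) ≈ 13.56025, f(41/7) ≈ 18.70090, f(6.5) ≈ 25.79034.
T_7 = (Δu/2)·[f(u_0) + 2f(u_1) + ... + 2f(u_{6}) + f(u_7)].
Sum ≈ 46.54072.

46.54072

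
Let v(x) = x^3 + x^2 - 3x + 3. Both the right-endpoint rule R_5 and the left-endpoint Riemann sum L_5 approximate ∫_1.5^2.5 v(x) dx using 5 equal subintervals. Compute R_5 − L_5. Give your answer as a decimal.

R_5 = 10.955.
L_5 = 8.305.
R_5 − L_5 = 2.65.

2.65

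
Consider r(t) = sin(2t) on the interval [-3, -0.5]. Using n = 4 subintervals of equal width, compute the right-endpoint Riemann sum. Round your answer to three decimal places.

-0.168

Δt = (-0.5 − (-3))/4 = 0.625.
Right endpoints: -2.375, -1.75, -1.125, -0.5.
r(-2.375) ≈ 0.999, r(-1.75) ≈ 0.351, r(-1.125) ≈ -0.778, r(-0.5) ≈ -0.841.
Sum = Δt · [r(-2.375) + r(-1.75) + r(-1.125) + r(-0.5)].
Sum ≈ -0.168.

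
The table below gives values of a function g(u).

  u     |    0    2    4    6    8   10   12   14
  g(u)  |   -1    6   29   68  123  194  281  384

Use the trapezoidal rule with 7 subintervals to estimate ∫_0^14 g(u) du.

1785

Δu = 2.
T_7 = (2/2)·[(-1) + 2·6 + 2·29 + 2·68 + 2·123 + 2·194 + 2·281 + 384] = 1785.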